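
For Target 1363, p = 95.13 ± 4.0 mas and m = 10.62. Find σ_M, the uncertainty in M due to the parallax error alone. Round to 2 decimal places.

M = m − 5 log₁₀ d + 5 = m + 5 log₁₀ p + 5, so ∂M/∂p = 5/(p ln 10).
σ_M = (5/ln 10) · (σ_p/p) = 2.1715 × 4.0/95.13 = 2.1715 × 0.042048 = 0.091307.

σ_M = 0.09 mag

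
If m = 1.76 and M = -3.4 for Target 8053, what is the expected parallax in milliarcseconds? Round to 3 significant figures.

m − M = 1.76 − (-3.4) = 5.16.
d = 10^((m−M)/5 + 1) = 10^2.032 = 107.65 pc.
p = 1/d = 1/107.65 = 0.0092894 arcsec = 9.2894 mas.

9.29 mas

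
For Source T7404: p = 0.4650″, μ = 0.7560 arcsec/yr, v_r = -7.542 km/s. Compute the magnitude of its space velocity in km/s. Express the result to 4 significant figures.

d = 1/p = 1/0.4650″ = 2.1505 pc.
v_t = 4.740 μ d = 4.740 × 0.7560 × 2.1505 = 7.7062 km/s.
v = √(v_r² + v_t²) = √((-7.542)² + 7.7062²) = √116.267 = 10.783 km/s.

10.78 km/s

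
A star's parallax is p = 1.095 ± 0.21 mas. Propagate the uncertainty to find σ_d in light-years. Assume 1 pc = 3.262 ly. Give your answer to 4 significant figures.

d = 1/p, so σ_d = σ_p / p².
σ_d = 0.000210 / (0.001095)² = 0.000210 / 0.000001199 = 175.15 pc = 175.15 × 3.262 ly = 571.34 ly.

571.3 ly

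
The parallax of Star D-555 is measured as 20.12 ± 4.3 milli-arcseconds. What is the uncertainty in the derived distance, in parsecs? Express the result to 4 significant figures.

d = 1/p, so σ_d = σ_p / p².
σ_d = 0.00430 / (0.02012)² = 0.00430 / 0.00040481 = 10.622 pc.

10.62 pc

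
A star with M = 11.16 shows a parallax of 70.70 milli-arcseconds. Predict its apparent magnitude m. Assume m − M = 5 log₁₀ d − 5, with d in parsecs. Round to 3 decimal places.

m = 11.913

d = 1/p = 1/0.07070″ = 14.144 pc.
m − M = 5 log₁₀ d − 5 = 5 log₁₀(14.144) − 5 = 5.7529 − 5 = 0.7529.
m = M + (m − M) = 11.16 + 0.7529 = 11.913.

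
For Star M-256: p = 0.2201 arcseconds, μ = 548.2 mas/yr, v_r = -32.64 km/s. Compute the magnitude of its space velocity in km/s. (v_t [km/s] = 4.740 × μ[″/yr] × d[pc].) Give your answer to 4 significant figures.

34.71 km/s

d = 1/p = 1/0.2201″ = 4.5434 pc.
μ = 548.2 mas/yr = 0.5482 ″/yr.
v_t = 4.740 μ d = 4.740 × 0.5482 × 4.5434 = 11.806 km/s.
v = √(v_r² + v_t²) = √((-32.64)² + 11.806²) = √1204.75 = 34.71 km/s.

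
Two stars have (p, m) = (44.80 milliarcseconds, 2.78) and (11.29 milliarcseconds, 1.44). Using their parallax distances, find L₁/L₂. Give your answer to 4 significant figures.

d₁ = 1/p₁ = 1/0.04480″ = 22.321 pc; d₂ = 1/p₂ = 1/0.01129″ = 88.574 pc.
M₁ = m₁ − 5 log₁₀ d₁ + 5 = 2.78 − 6.7436 + 5 = 1.0364.
M₂ = 1.44 − 9.7365 + 5 = -3.2965.
L₁/L₂ = 10^(0.4(M₂ − M₁)) = 10^(0.4 × (-4.3329)) = 10^(-1.73316) = 0.018486.

L₁/L₂ = 0.01849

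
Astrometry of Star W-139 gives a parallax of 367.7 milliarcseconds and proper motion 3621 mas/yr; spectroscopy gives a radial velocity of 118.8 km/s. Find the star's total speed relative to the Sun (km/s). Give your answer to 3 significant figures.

128 km/s

d = 1/p = 1/0.3677″ = 2.7196 pc.
μ = 3621 mas/yr = 3.621 ″/yr.
v_t = 4.740 μ d = 4.740 × 3.621 × 2.7196 = 46.678 km/s.
v = √(v_r² + v_t²) = √(118.8² + 46.678²) = √16292.3 = 127.64 km/s.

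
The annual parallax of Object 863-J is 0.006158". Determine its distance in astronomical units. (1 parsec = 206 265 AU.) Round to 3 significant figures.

d = 1/p = 1/0.006158 = 162.39 pc.
In AU: 162.39 × 206265 = 3.3495 × 10^7 AU.

3.35 × 10^7 AU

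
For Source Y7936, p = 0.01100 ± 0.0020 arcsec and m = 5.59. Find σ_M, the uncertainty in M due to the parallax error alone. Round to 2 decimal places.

M = m − 5 log₁₀ d + 5 = m + 5 log₁₀ p + 5, so ∂M/∂p = 5/(p ln 10).
σ_M = (5/ln 10) · (σ_p/p) = 2.1715 × 0.0020/0.01100 = 2.1715 × 0.18182 = 0.39482.

σ_M = 0.39 mag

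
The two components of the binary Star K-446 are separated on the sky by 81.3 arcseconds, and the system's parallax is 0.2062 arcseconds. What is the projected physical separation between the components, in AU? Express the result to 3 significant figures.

d = 1/p = 1/0.2062″ = 4.8497 pc.
At distance d (pc), an angle of θ arcsec spans θ·d AU: s = 81.3 × 4.8497 = 394.28 AU.

394 AU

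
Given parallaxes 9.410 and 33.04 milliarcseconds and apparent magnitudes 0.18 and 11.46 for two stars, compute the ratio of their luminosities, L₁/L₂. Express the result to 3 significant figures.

L₁/L₂ = 401000

d₁ = 1/p₁ = 1/0.009410″ = 106.27 pc; d₂ = 1/p₂ = 1/0.03304″ = 30.266 pc.
M₁ = m₁ − 5 log₁₀ d₁ + 5 = 0.18 − 10.1321 + 5 = -4.9521.
M₂ = 11.46 − 7.4048 + 5 = 9.0552.
L₁/L₂ = 10^(0.4(M₂ − M₁)) = 10^(0.4 × 14.0073) = 10^5.60292 = 4.0079 × 10^5.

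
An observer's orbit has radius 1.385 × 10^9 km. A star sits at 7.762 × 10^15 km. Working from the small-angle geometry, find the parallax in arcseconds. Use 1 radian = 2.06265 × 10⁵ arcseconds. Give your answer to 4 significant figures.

0.03680 arcsec

θ ≈ B/d = (1.385 × 10^9) / (7.762 × 10^15) = 1.7843 × 10^-7 rad.
In arcseconds: 1.7843 × 10^-7 × 206265 = 0.036804″.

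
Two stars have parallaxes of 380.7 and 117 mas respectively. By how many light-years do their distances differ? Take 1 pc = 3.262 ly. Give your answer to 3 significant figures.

d_A = 1/0.3807″ = 2.6267 pc; d_B = 1/0.1170″ = 8.547 pc.
|d_B − d_A| = |8.547 − 2.6267| = 5.9203 pc = 5.9203 × 3.262 ly = 19.312 ly.

19.3 ly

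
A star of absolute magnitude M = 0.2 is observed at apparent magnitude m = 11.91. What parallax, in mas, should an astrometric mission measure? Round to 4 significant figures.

0.4550 mas

m − M = 11.91 − 0.2 = 11.71.
d = 10^((m−M)/5 + 1) = 10^3.342 = 2197.9 pc.
p = 1/d = 1/2197.9 = 0.00045498 arcsec = 0.45498 mas.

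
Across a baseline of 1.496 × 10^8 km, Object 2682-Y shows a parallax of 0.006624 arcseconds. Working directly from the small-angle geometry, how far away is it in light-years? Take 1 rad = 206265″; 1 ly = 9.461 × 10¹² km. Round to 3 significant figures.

492 ly

θ = 0.006624″ = 0.006624/206265 = 3.2114 × 10^-8 rad.
d = B/θ = (1.496 × 10^8) / (3.2114 × 10^-8) = 4.6584 × 10^15 km = (4.6584 × 10^15) / (9.461 × 10^12) ly = 492.38 ly.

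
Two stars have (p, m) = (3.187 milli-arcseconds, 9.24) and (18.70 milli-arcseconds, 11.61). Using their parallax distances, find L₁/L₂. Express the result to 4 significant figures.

L₁/L₂ = 305.4

d₁ = 1/p₁ = 1/0.003187″ = 313.77 pc; d₂ = 1/p₂ = 1/0.01870″ = 53.476 pc.
M₁ = m₁ − 5 log₁₀ d₁ + 5 = 9.24 − 12.4831 + 5 = 1.7569.
M₂ = 11.61 − 8.6408 + 5 = 7.9692.
L₁/L₂ = 10^(0.4(M₂ − M₁)) = 10^(0.4 × 6.2123) = 10^2.48492 = 305.44.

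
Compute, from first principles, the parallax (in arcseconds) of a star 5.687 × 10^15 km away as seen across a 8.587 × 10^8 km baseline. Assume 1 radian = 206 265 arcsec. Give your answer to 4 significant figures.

0.03114 arcsec

θ ≈ B/d = (8.587 × 10^8) / (5.687 × 10^15) = 1.5099 × 10^-7 rad.
In arcseconds: 1.5099 × 10^-7 × 206265 = 0.031144″.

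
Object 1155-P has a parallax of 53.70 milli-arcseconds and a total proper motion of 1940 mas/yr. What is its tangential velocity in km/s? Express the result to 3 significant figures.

171 km/s

d = 1/p = 1/0.05370″ = 18.622 pc.
μ = 1940 mas/yr = 1.94 ″/yr.
v_t = 4.74 × μ × d = 4.74 × 1.94 × 18.622 = 171.24 km/s.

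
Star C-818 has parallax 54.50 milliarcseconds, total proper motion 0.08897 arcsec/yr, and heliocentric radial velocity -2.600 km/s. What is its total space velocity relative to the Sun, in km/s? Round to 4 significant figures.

8.163 km/s

d = 1/p = 1/0.05450″ = 18.349 pc.
v_t = 4.740 μ d = 4.740 × 0.08897 × 18.349 = 7.7381 km/s.
v = √(v_r² + v_t²) = √((-2.600)² + 7.7381²) = √66.6382 = 8.1632 km/s.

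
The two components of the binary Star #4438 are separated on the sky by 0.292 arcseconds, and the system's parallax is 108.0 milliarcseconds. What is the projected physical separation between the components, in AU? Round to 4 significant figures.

d = 1/p = 1/0.1080″ = 9.2593 pc.
At distance d (pc), an angle of θ arcsec spans θ·d AU: s = 0.292 × 9.2593 = 2.7037 AU.

2.704 AU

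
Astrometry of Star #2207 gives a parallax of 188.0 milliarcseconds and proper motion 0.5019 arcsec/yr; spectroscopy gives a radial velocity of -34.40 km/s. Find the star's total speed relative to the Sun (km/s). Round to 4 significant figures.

36.65 km/s

d = 1/p = 1/0.1880″ = 5.3191 pc.
v_t = 4.740 μ d = 4.740 × 0.5019 × 5.3191 = 12.654 km/s.
v = √(v_r² + v_t²) = √((-34.40)² + 12.654²) = √1343.48 = 36.654 km/s.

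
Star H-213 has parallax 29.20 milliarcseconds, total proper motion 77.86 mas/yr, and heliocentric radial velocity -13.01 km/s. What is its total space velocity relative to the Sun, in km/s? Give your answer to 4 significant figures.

18.14 km/s

d = 1/p = 1/0.02920″ = 34.247 pc.
μ = 77.86 mas/yr = 0.07786 ″/yr.
v_t = 4.740 μ d = 4.740 × 0.07786 × 34.247 = 12.639 km/s.
v = √(v_r² + v_t²) = √((-13.01)² + 12.639²) = √329.004 = 18.138 km/s.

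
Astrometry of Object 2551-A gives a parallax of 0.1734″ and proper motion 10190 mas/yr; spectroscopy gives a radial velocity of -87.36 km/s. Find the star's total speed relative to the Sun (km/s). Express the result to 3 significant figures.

d = 1/p = 1/0.1734″ = 5.767 pc.
μ = 10190 mas/yr = 10.19 ″/yr.
v_t = 4.740 μ d = 4.740 × 10.19 × 5.767 = 278.55 km/s.
v = √(v_r² + v_t²) = √((-87.36)² + 278.55²) = √85221.9 = 291.93 km/s.

292 km/s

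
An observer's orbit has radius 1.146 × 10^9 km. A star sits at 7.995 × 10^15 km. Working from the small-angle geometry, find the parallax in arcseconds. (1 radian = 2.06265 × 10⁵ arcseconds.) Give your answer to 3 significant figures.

0.0296 arcsec

θ ≈ B/d = (1.146 × 10^9) / (7.995 × 10^15) = 1.4334 × 10^-7 rad.
In arcseconds: 1.4334 × 10^-7 × 206265 = 0.029566″.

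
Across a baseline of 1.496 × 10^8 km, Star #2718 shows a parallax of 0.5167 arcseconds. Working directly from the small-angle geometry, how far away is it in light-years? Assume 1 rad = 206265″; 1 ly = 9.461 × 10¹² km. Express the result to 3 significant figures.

θ = 0.5167″ = 0.5167/206265 = 2.5050 × 10^-6 rad.
d = B/θ = (1.496 × 10^8) / (2.5050 × 10^-6) = 5.9721 × 10^13 km = (5.9721 × 10^13) / (9.461 × 10^12) ly = 6.3123 ly.

6.31 ly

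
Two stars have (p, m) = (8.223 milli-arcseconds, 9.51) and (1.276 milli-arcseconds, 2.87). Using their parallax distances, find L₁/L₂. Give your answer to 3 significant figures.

d₁ = 1/p₁ = 1/0.008223″ = 121.61 pc; d₂ = 1/p₂ = 1/0.001276″ = 783.7 pc.
M₁ = m₁ − 5 log₁₀ d₁ + 5 = 9.51 − 10.4248 + 5 = 4.0852.
M₂ = 2.87 − 14.4707 + 5 = -6.6007.
L₁/L₂ = 10^(0.4(M₂ − M₁)) = 10^(0.4 × (-10.6859)) = 10^(-4.27436) = 0.000053167.

L₁/L₂ = 5.32 × 10^-5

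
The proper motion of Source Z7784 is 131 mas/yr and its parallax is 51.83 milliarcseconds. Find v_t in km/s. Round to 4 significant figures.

d = 1/p = 1/0.05183″ = 19.294 pc.
μ = 131 mas/yr = 0.131 ″/yr.
v_t = 4.74 × μ × d = 4.74 × 0.131 × 19.294 = 11.98 km/s.

11.98 km/s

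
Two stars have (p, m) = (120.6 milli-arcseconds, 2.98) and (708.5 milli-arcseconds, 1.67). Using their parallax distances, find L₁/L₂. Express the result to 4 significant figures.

d₁ = 1/p₁ = 1/0.1206″ = 8.2919 pc; d₂ = 1/p₂ = 1/0.7085″ = 1.4114 pc.
M₁ = m₁ − 5 log₁₀ d₁ + 5 = 2.98 − 4.5933 + 5 = 3.3867.
M₂ = 1.67 − 0.7483 + 5 = 5.9217.
L₁/L₂ = 10^(0.4(M₂ − M₁)) = 10^(0.4 × 2.5350) = 10^1.01400 = 10.328.

L₁/L₂ = 10.33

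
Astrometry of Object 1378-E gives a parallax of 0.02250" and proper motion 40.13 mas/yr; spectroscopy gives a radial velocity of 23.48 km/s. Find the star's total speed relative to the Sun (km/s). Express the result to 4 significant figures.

d = 1/p = 1/0.02250″ = 44.444 pc.
μ = 40.13 mas/yr = 0.04013 ″/yr.
v_t = 4.740 μ d = 4.740 × 0.04013 × 44.444 = 8.454 km/s.
v = √(v_r² + v_t²) = √(23.48² + 8.454²) = √622.781 = 24.956 km/s.

24.96 km/s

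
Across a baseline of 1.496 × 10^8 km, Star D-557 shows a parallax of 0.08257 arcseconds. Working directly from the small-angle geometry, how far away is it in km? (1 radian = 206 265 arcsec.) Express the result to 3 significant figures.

θ = 0.08257″ = 0.08257/206265 = 4.0031 × 10^-7 rad.
d = B/θ = (1.496 × 10^8) / (4.0031 × 10^-7) = 3.7371 × 10^14 km.

3.74 × 10^14 km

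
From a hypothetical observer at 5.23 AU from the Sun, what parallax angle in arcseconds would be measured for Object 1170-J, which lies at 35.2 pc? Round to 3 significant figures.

0.149 arcsec

p (arcsec) = B (AU) / d (pc).
p = 5.23 / 35.2 = 0.14858 arcsec.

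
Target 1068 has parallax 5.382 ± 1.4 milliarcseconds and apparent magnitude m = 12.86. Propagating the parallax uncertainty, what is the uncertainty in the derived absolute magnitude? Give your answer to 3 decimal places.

M = m − 5 log₁₀ d + 5 = m + 5 log₁₀ p + 5, so ∂M/∂p = 5/(p ln 10).
σ_M = (5/ln 10) · (σ_p/p) = 2.1715 × 1.4/5.382 = 2.1715 × 0.26013 = 0.56487.

σ_M = 0.565 mag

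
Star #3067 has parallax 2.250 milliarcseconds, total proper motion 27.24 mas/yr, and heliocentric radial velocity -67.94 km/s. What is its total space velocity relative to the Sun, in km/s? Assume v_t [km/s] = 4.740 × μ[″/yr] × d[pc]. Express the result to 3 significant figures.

d = 1/p = 1/0.002250″ = 444.44 pc.
μ = 27.24 mas/yr = 0.02724 ″/yr.
v_t = 4.740 μ d = 4.740 × 0.02724 × 444.44 = 57.385 km/s.
v = √(v_r² + v_t²) = √((-67.94)² + 57.385²) = √7908.88 = 88.932 km/s.

88.9 km/s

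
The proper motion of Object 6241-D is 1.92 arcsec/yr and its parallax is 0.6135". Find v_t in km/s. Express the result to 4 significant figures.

d = 1/p = 1/0.6135″ = 1.63 pc.
v_t = 4.74 × μ × d = 4.74 × 1.92 × 1.63 = 14.834 km/s.

14.83 km/s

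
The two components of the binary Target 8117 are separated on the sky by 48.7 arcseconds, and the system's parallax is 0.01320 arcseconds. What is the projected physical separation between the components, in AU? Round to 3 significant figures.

d = 1/p = 1/0.01320″ = 75.758 pc.
At distance d (pc), an angle of θ arcsec spans θ·d AU: s = 48.7 × 75.758 = 3689.4 AU.

3690 AU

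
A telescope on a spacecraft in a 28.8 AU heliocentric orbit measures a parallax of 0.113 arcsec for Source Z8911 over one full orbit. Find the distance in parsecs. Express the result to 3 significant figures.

255 pc

With baseline B (in AU) and parallax p (in arcsec), d = B/p parsecs.
d = 28.8 / 0.113 = 254.87 pc.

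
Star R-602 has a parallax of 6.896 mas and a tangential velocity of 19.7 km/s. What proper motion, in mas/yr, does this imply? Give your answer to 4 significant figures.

d = 1/p = 1/0.006896″ = 145.01 pc.
μ = v_t / (4.74 d) = 19.7 / (4.74 × 145.01) = 19.7 / 687.35 = 0.028661 ″/yr = 28.661 mas/yr.

28.66 mas/yr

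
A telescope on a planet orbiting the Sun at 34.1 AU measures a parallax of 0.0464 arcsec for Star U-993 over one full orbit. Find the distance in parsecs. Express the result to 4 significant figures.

With baseline B (in AU) and parallax p (in arcsec), d = B/p parsecs.
d = 34.1 / 0.0464 = 734.91 pc.

734.9 pc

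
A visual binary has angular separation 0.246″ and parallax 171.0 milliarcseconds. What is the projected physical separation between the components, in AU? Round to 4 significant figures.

d = 1/p = 1/0.1710″ = 5.848 pc.
At distance d (pc), an angle of θ arcsec spans θ·d AU: s = 0.246 × 5.848 = 1.4386 AU.

1.439 AU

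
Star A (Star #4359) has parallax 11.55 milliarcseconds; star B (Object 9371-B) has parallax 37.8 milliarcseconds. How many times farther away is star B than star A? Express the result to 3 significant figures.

0.306

Since d = 1/p, d_B/d_A = p_A/p_B.
= 11.55 / 37.8 = 0.30556.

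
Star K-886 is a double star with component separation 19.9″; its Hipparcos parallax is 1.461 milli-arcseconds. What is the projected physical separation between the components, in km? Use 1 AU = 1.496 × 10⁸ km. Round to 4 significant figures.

d = 1/p = 1/0.001461″ = 684.46 pc.
At distance d (pc), an angle of θ arcsec spans θ·d AU: s = 19.9 × 684.46 = 13621 AU.
= 13621 × 1.496 × 10⁸ km = 2.0377 × 10^12 km.

2.038 × 10^12 km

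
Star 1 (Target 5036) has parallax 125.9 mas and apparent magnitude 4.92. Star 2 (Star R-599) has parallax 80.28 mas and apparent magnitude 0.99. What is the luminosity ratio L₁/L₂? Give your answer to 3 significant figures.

d₁ = 1/p₁ = 1/0.1259″ = 7.9428 pc; d₂ = 1/p₂ = 1/0.08028″ = 12.456 pc.
M₁ = m₁ − 5 log₁₀ d₁ + 5 = 4.92 − 4.4999 + 5 = 5.4201.
M₂ = 0.99 − 5.4769 + 5 = 0.5131.
L₁/L₂ = 10^(0.4(M₂ − M₁)) = 10^(0.4 × (-4.9070)) = 10^(-1.96280) = 0.010894.

L₁/L₂ = 0.0109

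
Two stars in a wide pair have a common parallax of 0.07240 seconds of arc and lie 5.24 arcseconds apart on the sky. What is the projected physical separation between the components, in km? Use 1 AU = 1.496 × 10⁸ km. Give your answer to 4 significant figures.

1.083 × 10^10 km

d = 1/p = 1/0.07240″ = 13.812 pc.
At distance d (pc), an angle of θ arcsec spans θ·d AU: s = 5.24 × 13.812 = 72.375 AU.
= 72.375 × 1.496 × 10⁸ km = 1.0827 × 10^10 km.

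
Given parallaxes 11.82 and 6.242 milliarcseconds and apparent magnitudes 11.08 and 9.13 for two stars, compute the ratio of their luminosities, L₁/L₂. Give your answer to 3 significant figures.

L₁/L₂ = 0.0463

d₁ = 1/p₁ = 1/0.01182″ = 84.602 pc; d₂ = 1/p₂ = 1/0.006242″ = 160.21 pc.
M₁ = m₁ − 5 log₁₀ d₁ + 5 = 11.08 − 9.6369 + 5 = 6.4431.
M₂ = 9.13 − 11.0234 + 5 = 3.1066.
L₁/L₂ = 10^(0.4(M₂ − M₁)) = 10^(0.4 × (-3.3365)) = 10^(-1.33460) = 0.046281.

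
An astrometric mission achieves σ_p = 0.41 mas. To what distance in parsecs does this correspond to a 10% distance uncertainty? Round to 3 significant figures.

σ_d/d = σ_p/p, so the condition is σ_p/p ≤ 0.10, i.e. p ≥ σ_p/0.10.
p_min = 0.41/0.10 = 4.1 mas = 0.0041 arcsec.
d_max = 1/p_min = 1/0.0041 = 243.9 pc.

244 pc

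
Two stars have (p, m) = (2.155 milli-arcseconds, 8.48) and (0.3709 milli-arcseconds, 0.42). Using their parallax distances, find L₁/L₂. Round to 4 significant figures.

L₁/L₂ = 1.769 × 10^-5

d₁ = 1/p₁ = 1/0.002155″ = 464.04 pc; d₂ = 1/p₂ = 1/0.0003709″ = 2696.1 pc.
M₁ = m₁ − 5 log₁₀ d₁ + 5 = 8.48 − 13.3328 + 5 = 0.1472.
M₂ = 0.42 − 17.1537 + 5 = -11.7337.
L₁/L₂ = 10^(0.4(M₂ − M₁)) = 10^(0.4 × (-11.8809)) = 10^(-4.75236) = 0.000017686.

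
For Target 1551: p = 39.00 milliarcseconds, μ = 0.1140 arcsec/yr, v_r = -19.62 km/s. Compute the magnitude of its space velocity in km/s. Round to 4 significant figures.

24.02 km/s

d = 1/p = 1/0.03900″ = 25.641 pc.
v_t = 4.740 μ d = 4.740 × 0.1140 × 25.641 = 13.855 km/s.
v = √(v_r² + v_t²) = √((-19.62)² + 13.855²) = √576.905 = 24.019 km/s.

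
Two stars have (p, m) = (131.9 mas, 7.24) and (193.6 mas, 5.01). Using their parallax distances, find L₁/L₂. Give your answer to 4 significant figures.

L₁/L₂ = 0.2763

d₁ = 1/p₁ = 1/0.1319″ = 7.5815 pc; d₂ = 1/p₂ = 1/0.1936″ = 5.1653 pc.
M₁ = m₁ − 5 log₁₀ d₁ + 5 = 7.24 − 4.3988 + 5 = 7.8412.
M₂ = 5.01 − 3.5655 + 5 = 6.4445.
L₁/L₂ = 10^(0.4(M₂ − M₁)) = 10^(0.4 × (-1.3967)) = 10^(-0.55868) = 0.27626.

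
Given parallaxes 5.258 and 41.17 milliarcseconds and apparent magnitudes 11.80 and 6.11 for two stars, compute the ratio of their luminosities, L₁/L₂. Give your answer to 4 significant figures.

d₁ = 1/p₁ = 1/0.005258″ = 190.19 pc; d₂ = 1/p₂ = 1/0.04117″ = 24.29 pc.
M₁ = m₁ − 5 log₁₀ d₁ + 5 = 11.80 − 11.3959 + 5 = 5.4041.
M₂ = 6.11 − 6.9271 + 5 = 4.1829.
L₁/L₂ = 10^(0.4(M₂ − M₁)) = 10^(0.4 × (-1.2212)) = 10^(-0.48848) = 0.32473.

L₁/L₂ = 0.3247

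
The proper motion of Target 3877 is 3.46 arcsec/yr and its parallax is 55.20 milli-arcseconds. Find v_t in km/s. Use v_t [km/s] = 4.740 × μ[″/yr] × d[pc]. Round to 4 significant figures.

d = 1/p = 1/0.05520″ = 18.116 pc.
v_t = 4.74 × μ × d = 4.74 × 3.46 × 18.116 = 297.11 km/s.

297.1 km/s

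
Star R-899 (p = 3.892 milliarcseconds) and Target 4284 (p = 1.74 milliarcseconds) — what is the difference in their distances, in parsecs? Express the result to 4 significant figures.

317.8 pc

d_A = 1/0.003892″ = 256.94 pc; d_B = 1/0.001740″ = 574.71 pc.
|d_B − d_A| = |574.71 − 256.94| = 317.77 pc.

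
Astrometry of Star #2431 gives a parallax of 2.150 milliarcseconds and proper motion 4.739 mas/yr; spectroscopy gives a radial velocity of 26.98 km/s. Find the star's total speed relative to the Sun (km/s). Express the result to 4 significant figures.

28.93 km/s

d = 1/p = 1/0.002150″ = 465.12 pc.
μ = 4.739 mas/yr = 0.004739 ″/yr.
v_t = 4.740 μ d = 4.740 × 0.004739 × 465.12 = 10.448 km/s.
v = √(v_r² + v_t²) = √(26.98² + 10.448²) = √837.081 = 28.932 km/s.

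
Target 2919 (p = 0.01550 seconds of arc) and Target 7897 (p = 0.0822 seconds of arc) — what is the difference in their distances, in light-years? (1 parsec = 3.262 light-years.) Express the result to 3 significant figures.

171 ly

d_A = 1/0.01550″ = 64.516 pc; d_B = 1/0.08220″ = 12.165 pc.
|d_B − d_A| = |12.165 − 64.516| = 52.351 pc = 52.351 × 3.262 ly = 170.77 ly.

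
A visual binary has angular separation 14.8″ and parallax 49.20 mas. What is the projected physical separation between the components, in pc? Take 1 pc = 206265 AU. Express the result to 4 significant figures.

0.001458 pc

d = 1/p = 1/0.04920″ = 20.325 pc.
At distance d (pc), an angle of θ arcsec spans θ·d AU: s = 14.8 × 20.325 = 300.81 AU.
= 300.81 / 206265 = 0.0014584 pc.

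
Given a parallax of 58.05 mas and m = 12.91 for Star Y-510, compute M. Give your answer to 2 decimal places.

d = 1/p = 1/0.05805″ = 17.227 pc.
m − M = 5 log₁₀(17.227) − 5 = 6.1810 − 5 = 1.1810.
M = m − (m − M) = 12.91 − 1.1810 = 11.73.

M = 11.73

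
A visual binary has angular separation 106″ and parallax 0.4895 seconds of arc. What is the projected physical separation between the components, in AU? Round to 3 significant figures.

d = 1/p = 1/0.4895″ = 2.0429 pc.
At distance d (pc), an angle of θ arcsec spans θ·d AU: s = 106 × 2.0429 = 216.55 AU.

217 AU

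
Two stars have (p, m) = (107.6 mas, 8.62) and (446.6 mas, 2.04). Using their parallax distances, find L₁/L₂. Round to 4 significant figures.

d₁ = 1/p₁ = 1/0.1076″ = 9.2937 pc; d₂ = 1/p₂ = 1/0.4466″ = 2.2391 pc.
M₁ = m₁ − 5 log₁₀ d₁ + 5 = 8.62 − 4.8409 + 5 = 8.7791.
M₂ = 2.04 − 1.7504 + 5 = 5.2896.
L₁/L₂ = 10^(0.4(M₂ − M₁)) = 10^(0.4 × (-3.4895)) = 10^(-1.39580) = 0.040198.

L₁/L₂ = 0.04020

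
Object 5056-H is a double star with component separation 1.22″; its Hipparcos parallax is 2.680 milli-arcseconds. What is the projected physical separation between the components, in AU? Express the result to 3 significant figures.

d = 1/p = 1/0.002680″ = 373.13 pc.
At distance d (pc), an angle of θ arcsec spans θ·d AU: s = 1.22 × 373.13 = 455.22 AU.

455 AU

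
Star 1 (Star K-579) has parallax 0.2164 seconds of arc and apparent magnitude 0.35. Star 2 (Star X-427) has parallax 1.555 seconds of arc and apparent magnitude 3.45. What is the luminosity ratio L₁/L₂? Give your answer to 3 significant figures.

d₁ = 1/p₁ = 1/0.2164″ = 4.6211 pc; d₂ = 1/p₂ = 1/1.555″ = 0.64309 pc.
M₁ = m₁ − 5 log₁₀ d₁ + 5 = 0.35 − 3.3237 + 5 = 2.0263.
M₂ = 3.45 − (-0.9586) + 5 = 9.4086.
L₁/L₂ = 10^(0.4(M₂ − M₁)) = 10^(0.4 × 7.3823) = 10^2.95292 = 897.26.

L₁/L₂ = 897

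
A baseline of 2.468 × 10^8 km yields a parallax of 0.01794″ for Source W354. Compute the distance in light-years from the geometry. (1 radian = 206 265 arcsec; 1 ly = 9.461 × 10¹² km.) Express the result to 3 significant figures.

300 ly

θ = 0.01794″ = 0.01794/206265 = 8.6975 × 10^-8 rad.
d = B/θ = (2.468 × 10^8) / (8.6975 × 10^-8) = 2.8376 × 10^15 km = (2.8376 × 10^15) / (9.461 × 10^12) ly = 299.93 ly.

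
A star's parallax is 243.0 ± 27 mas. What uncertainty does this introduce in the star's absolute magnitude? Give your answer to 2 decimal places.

M = m − 5 log₁₀ d + 5 = m + 5 log₁₀ p + 5, so ∂M/∂p = 5/(p ln 10).
σ_M = (5/ln 10) · (σ_p/p) = 2.1715 × 27/243.0 = 2.1715 × 0.11111 = 0.24128.

σ_M = 0.24 mag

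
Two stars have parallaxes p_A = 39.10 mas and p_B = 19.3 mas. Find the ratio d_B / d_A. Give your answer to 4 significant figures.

2.026

Since d = 1/p, d_B/d_A = p_A/p_B.
= 39.10 / 19.3 = 2.0259.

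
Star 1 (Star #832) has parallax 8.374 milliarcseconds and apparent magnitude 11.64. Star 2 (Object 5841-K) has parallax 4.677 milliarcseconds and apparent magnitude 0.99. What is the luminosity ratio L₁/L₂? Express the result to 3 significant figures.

d₁ = 1/p₁ = 1/0.008374″ = 119.42 pc; d₂ = 1/p₂ = 1/0.004677″ = 213.81 pc.
M₁ = m₁ − 5 log₁₀ d₁ + 5 = 11.64 − 10.3854 + 5 = 6.2546.
M₂ = 0.99 − 11.6501 + 5 = -5.6601.
L₁/L₂ = 10^(0.4(M₂ − M₁)) = 10^(0.4 × (-11.9147)) = 10^(-4.76588) = 0.000017144.

L₁/L₂ = 1.71 × 10^-5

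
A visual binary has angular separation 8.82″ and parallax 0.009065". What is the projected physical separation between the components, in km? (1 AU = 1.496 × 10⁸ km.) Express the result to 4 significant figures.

1.456 × 10^11 km

d = 1/p = 1/0.009065″ = 110.31 pc.
At distance d (pc), an angle of θ arcsec spans θ·d AU: s = 8.82 × 110.31 = 972.93 AU.
= 972.93 × 1.496 × 10⁸ km = 1.4555 × 10^11 km.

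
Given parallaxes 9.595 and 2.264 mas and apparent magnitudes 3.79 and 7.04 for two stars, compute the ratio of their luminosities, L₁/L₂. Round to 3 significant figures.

L₁/L₂ = 1.11

d₁ = 1/p₁ = 1/0.009595″ = 104.22 pc; d₂ = 1/p₂ = 1/0.002264″ = 441.7 pc.
M₁ = m₁ − 5 log₁₀ d₁ + 5 = 3.79 − 10.0898 + 5 = -1.2998.
M₂ = 7.04 − 13.2256 + 5 = -1.1856.
L₁/L₂ = 10^(0.4(M₂ − M₁)) = 10^(0.4 × 0.1142) = 10^0.04568 = 1.1109.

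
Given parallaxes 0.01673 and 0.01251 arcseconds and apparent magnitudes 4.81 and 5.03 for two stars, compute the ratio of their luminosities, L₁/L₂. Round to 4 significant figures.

d₁ = 1/p₁ = 1/0.01673″ = 59.773 pc; d₂ = 1/p₂ = 1/0.01251″ = 79.936 pc.
M₁ = m₁ − 5 log₁₀ d₁ + 5 = 4.81 − 8.8825 + 5 = 0.9275.
M₂ = 5.03 − 9.5137 + 5 = 0.5163.
L₁/L₂ = 10^(0.4(M₂ − M₁)) = 10^(0.4 × (-0.4112)) = 10^(-0.16448) = 0.68473.

L₁/L₂ = 0.6847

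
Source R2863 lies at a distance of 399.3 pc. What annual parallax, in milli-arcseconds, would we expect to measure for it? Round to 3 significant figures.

p = 1/d = 1/399.3 = 0.0025044 arcsec.
= 0.0025044 × 1000 = 2.5044 mas.

2.50 mas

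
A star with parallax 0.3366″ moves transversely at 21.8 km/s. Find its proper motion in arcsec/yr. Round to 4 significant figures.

1.548 arcsec/yr

d = 1/p = 1/0.3366″ = 2.9709 pc.
μ = v_t / (4.74 d) = 21.8 / (4.74 × 2.9709) = 21.8 / 14.082 = 1.5481 ″/yr.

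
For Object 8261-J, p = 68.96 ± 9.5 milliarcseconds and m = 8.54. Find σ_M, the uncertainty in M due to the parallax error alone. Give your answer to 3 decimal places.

σ_M = 0.299 mag

M = m − 5 log₁₀ d + 5 = m + 5 log₁₀ p + 5, so ∂M/∂p = 5/(p ln 10).
σ_M = (5/ln 10) · (σ_p/p) = 2.1715 × 9.5/68.96 = 2.1715 × 0.13776 = 0.29915.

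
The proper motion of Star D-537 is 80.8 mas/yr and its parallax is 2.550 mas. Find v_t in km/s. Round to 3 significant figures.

d = 1/p = 1/0.002550″ = 392.16 pc.
μ = 80.8 mas/yr = 0.0808 ″/yr.
v_t = 4.74 × μ × d = 4.74 × 0.0808 × 392.16 = 150.19 km/s.

150 km/s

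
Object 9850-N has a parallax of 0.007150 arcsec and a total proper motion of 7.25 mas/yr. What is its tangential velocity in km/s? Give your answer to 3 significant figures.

4.81 km/s

d = 1/p = 1/0.007150″ = 139.86 pc.
μ = 7.25 mas/yr = 0.00725 ″/yr.
v_t = 4.74 × μ × d = 4.74 × 0.00725 × 139.86 = 4.8063 km/s.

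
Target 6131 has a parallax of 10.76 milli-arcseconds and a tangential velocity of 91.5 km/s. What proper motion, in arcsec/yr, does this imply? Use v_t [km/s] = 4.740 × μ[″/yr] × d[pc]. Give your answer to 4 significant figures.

d = 1/p = 1/0.01076″ = 92.937 pc.
μ = v_t / (4.74 d) = 91.5 / (4.74 × 92.937) = 91.5 / 440.52 = 0.20771 ″/yr.

0.2077 arcsec/yr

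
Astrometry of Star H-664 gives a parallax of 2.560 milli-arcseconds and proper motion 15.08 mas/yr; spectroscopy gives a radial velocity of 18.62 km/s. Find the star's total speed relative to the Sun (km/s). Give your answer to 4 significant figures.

d = 1/p = 1/0.002560″ = 390.63 pc.
μ = 15.08 mas/yr = 0.01508 ″/yr.
v_t = 4.740 μ d = 4.740 × 0.01508 × 390.63 = 27.922 km/s.
v = √(v_r² + v_t²) = √(18.62² + 27.922²) = √1126.34 = 33.561 km/s.

33.56 km/s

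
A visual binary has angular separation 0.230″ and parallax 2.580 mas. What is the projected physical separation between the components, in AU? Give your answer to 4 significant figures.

89.15 AU

d = 1/p = 1/0.002580″ = 387.6 pc.
At distance d (pc), an angle of θ arcsec spans θ·d AU: s = 0.230 × 387.6 = 89.148 AU.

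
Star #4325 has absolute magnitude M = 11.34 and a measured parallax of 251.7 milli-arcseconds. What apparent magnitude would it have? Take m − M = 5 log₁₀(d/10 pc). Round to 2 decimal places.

m = 9.34

d = 1/p = 1/0.2517″ = 3.973 pc.
m − M = 5 log₁₀ d − 5 = 5 log₁₀(3.973) − 5 = 2.9956 − 5 = -2.0044.
m = M + (m − M) = 11.34 + (-2.0044) = 9.34.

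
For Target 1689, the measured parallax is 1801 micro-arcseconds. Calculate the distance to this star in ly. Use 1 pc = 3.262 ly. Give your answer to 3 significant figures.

1810 ly

p = 1801 micro-arcseconds = 0.001801 arcsec.
d = 1/p = 1/0.001801 = 555.25 pc.
In light-years: 555.25 × 3.262 = 1811.2 ly.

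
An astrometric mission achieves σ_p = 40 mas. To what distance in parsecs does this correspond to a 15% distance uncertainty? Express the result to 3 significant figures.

σ_d/d = σ_p/p, so the condition is σ_p/p ≤ 0.15, i.e. p ≥ σ_p/0.15.
p_min = 40/0.15 = 266.67 mas = 0.26667 arcsec.
d_max = 1/p_min = 1/0.26667 = 3.75 pc.

3.75 pc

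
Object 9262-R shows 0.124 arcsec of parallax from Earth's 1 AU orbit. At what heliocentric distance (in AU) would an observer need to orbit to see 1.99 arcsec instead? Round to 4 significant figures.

Parallax scales linearly with baseline: p ∝ B, so B = p_target / p_Earth × 1 AU.
B = 1.99 / 0.124 = 16.048 AU.

16.05 AU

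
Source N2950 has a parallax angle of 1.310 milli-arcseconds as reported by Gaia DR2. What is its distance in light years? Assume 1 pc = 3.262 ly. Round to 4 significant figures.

2490 light years

p = 1.310 milli-arcseconds = 0.001310 arcsec.
d = 1/p = 1/0.001310 = 763.36 pc.
In light-years: 763.36 × 3.262 = 2490.1 ly.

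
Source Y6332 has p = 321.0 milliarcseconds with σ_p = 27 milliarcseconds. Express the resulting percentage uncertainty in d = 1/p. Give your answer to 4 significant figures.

8.411%

For d = 1/p, |σ_d/d| = |σ_p/p|.
σ_p/p = 27 / 321.0 = 0.084112 = 8.4112%.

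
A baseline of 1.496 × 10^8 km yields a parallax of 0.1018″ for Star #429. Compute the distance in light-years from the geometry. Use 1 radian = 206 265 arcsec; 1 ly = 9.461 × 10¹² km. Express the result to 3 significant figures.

θ = 0.1018″ = 0.1018/206265 = 4.9354 × 10^-7 rad.
d = B/θ = (1.496 × 10^8) / (4.9354 × 10^-7) = 3.0312 × 10^14 km = (3.0312 × 10^14) / (9.461 × 10^12) ly = 32.039 ly.

32.0 ly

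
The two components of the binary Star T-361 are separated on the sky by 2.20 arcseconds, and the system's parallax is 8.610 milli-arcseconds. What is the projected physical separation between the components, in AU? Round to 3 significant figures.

d = 1/p = 1/0.008610″ = 116.14 pc.
At distance d (pc), an angle of θ arcsec spans θ·d AU: s = 2.20 × 116.14 = 255.51 AU.

256 AU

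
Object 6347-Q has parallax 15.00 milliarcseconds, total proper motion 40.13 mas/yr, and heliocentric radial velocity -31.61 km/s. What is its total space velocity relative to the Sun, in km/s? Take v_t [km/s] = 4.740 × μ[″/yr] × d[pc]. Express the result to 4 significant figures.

d = 1/p = 1/0.01500″ = 66.667 pc.
μ = 40.13 mas/yr = 0.04013 ″/yr.
v_t = 4.740 μ d = 4.740 × 0.04013 × 66.667 = 12.681 km/s.
v = √(v_r² + v_t²) = √((-31.61)² + 12.681²) = √1160 = 34.059 km/s.

34.06 km/s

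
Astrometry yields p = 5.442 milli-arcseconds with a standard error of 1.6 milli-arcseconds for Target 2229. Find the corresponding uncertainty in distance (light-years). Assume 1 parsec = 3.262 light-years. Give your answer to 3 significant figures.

d = 1/p, so σ_d = σ_p / p².
σ_d = 0.00160 / (0.005442)² = 0.00160 / 0.000029615 = 54.027 pc = 54.027 × 3.262 ly = 176.24 ly.

176 ly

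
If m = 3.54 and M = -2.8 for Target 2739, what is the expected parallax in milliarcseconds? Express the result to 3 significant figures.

5.40 mas

m − M = 3.54 − (-2.8) = 6.34.
d = 10^((m−M)/5 + 1) = 10^2.268 = 185.35 pc.
p = 1/d = 1/185.35 = 0.0053952 arcsec = 5.3952 mas.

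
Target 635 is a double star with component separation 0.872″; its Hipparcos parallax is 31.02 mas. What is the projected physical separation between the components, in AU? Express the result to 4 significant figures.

28.11 AU

d = 1/p = 1/0.03102″ = 32.237 pc.
At distance d (pc), an angle of θ arcsec spans θ·d AU: s = 0.872 × 32.237 = 28.111 AU.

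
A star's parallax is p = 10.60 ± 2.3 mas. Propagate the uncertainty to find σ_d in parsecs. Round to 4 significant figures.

20.47 pc

d = 1/p, so σ_d = σ_p / p².
σ_d = 0.00230 / (0.01060)² = 0.00230 / 0.00011236 = 20.47 pc.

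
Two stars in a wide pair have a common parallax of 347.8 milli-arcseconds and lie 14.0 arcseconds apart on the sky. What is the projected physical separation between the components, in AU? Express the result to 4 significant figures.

40.25 AU

d = 1/p = 1/0.3478″ = 2.8752 pc.
At distance d (pc), an angle of θ arcsec spans θ·d AU: s = 14.0 × 2.8752 = 40.253 AU.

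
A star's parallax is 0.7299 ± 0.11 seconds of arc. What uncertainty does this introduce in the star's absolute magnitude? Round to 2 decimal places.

M = m − 5 log₁₀ d + 5 = m + 5 log₁₀ p + 5, so ∂M/∂p = 5/(p ln 10).
σ_M = (5/ln 10) · (σ_p/p) = 2.1715 × 0.11/0.7299 = 2.1715 × 0.15071 = 0.32727.

σ_M = 0.33 mag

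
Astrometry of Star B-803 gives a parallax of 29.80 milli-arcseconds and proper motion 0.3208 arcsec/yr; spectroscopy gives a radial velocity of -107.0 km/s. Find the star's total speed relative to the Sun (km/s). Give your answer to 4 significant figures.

118.5 km/s

d = 1/p = 1/0.02980″ = 33.557 pc.
v_t = 4.740 μ d = 4.740 × 0.3208 × 33.557 = 51.027 km/s.
v = √(v_r² + v_t²) = √((-107.0)² + 51.027²) = √14052.8 = 118.54 km/s.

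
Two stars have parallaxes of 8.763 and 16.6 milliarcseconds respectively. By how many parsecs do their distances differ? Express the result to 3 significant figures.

d_A = 1/0.008763″ = 114.12 pc; d_B = 1/0.01660″ = 60.241 pc.
|d_B − d_A| = |60.241 − 114.12| = 53.879 pc.

53.9 pc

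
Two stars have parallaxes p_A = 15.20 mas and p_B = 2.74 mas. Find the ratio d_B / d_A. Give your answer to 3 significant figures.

5.55

Since d = 1/p, d_B/d_A = p_A/p_B.
= 15.20 / 2.74 = 5.5474.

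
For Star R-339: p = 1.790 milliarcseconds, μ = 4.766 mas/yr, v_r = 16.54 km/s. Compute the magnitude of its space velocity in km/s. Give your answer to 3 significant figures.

20.8 km/s

d = 1/p = 1/0.001790″ = 558.66 pc.
μ = 4.766 mas/yr = 0.004766 ″/yr.
v_t = 4.740 μ d = 4.740 × 0.004766 × 558.66 = 12.621 km/s.
v = √(v_r² + v_t²) = √(16.54² + 12.621²) = √432.861 = 20.805 km/s.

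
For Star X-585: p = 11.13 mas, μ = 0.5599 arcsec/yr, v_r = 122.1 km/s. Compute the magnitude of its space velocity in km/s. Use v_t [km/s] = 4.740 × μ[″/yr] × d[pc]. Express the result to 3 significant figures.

268 km/s

d = 1/p = 1/0.01113″ = 89.847 pc.
v_t = 4.740 μ d = 4.740 × 0.5599 × 89.847 = 238.45 km/s.
v = √(v_r² + v_t²) = √(122.1² + 238.45²) = √71766.8 = 267.89 km/s.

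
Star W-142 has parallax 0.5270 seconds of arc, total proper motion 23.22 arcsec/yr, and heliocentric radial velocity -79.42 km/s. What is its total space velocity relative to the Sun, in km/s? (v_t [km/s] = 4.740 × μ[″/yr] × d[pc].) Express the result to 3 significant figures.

d = 1/p = 1/0.5270″ = 1.8975 pc.
v_t = 4.740 μ d = 4.740 × 23.22 × 1.8975 = 208.84 km/s.
v = √(v_r² + v_t²) = √((-79.42)² + 208.84²) = √49921.7 = 223.43 km/s.

223 km/s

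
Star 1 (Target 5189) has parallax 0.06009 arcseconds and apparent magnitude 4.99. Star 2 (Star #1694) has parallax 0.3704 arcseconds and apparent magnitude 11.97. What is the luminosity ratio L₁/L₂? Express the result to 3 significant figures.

L₁/L₂ = 23500

d₁ = 1/p₁ = 1/0.06009″ = 16.642 pc; d₂ = 1/p₂ = 1/0.3704″ = 2.6998 pc.
M₁ = m₁ − 5 log₁₀ d₁ + 5 = 4.99 − 6.1060 + 5 = 3.8840.
M₂ = 11.97 − 2.1567 + 5 = 14.8133.
L₁/L₂ = 10^(0.4(M₂ − M₁)) = 10^(0.4 × 10.9293) = 10^4.37172 = 23535.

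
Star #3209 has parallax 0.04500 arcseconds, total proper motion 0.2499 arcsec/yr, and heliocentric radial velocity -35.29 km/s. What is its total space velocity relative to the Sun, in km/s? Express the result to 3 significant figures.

44.0 km/s

d = 1/p = 1/0.04500″ = 22.222 pc.
v_t = 4.740 μ d = 4.740 × 0.2499 × 22.222 = 26.323 km/s.
v = √(v_r² + v_t²) = √((-35.29)² + 26.323²) = √1938.28 = 44.026 km/s.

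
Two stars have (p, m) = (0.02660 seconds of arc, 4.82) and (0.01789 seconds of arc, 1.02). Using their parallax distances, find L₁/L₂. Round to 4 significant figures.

L₁/L₂ = 0.01366

d₁ = 1/p₁ = 1/0.02660″ = 37.594 pc; d₂ = 1/p₂ = 1/0.01789″ = 55.897 pc.
M₁ = m₁ − 5 log₁₀ d₁ + 5 = 4.82 − 7.8756 + 5 = 1.9444.
M₂ = 1.02 − 8.7369 + 5 = -2.7169.
L₁/L₂ = 10^(0.4(M₂ − M₁)) = 10^(0.4 × (-4.6613)) = 10^(-1.86452) = 0.013661.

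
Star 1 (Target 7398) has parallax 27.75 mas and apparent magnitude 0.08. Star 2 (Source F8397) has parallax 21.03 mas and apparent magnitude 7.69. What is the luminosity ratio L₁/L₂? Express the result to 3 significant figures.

d₁ = 1/p₁ = 1/0.02775″ = 36.036 pc; d₂ = 1/p₂ = 1/0.02103″ = 47.551 pc.
M₁ = m₁ − 5 log₁₀ d₁ + 5 = 0.08 − 7.7837 + 5 = -2.7037.
M₂ = 7.69 − 8.3858 + 5 = 4.3042.
L₁/L₂ = 10^(0.4(M₂ − M₁)) = 10^(0.4 × 7.0079) = 10^2.80316 = 635.57.

L₁/L₂ = 636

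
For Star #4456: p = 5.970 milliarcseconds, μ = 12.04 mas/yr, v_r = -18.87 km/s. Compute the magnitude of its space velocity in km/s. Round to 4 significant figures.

21.15 km/s

d = 1/p = 1/0.005970″ = 167.5 pc.
μ = 12.04 mas/yr = 0.01204 ″/yr.
v_t = 4.740 μ d = 4.740 × 0.01204 × 167.5 = 9.5592 km/s.
v = √(v_r² + v_t²) = √((-18.87)² + 9.5592²) = √447.455 = 21.153 km/s.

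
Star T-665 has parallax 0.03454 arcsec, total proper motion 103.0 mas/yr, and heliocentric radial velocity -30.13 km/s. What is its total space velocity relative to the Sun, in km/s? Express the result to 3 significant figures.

d = 1/p = 1/0.03454″ = 28.952 pc.
μ = 103.0 mas/yr = 0.1030 ″/yr.
v_t = 4.740 μ d = 4.740 × 0.1030 × 28.952 = 14.135 km/s.
v = √(v_r² + v_t²) = √((-30.13)² + 14.135²) = √1107.62 = 33.281 km/s.

33.3 km/s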